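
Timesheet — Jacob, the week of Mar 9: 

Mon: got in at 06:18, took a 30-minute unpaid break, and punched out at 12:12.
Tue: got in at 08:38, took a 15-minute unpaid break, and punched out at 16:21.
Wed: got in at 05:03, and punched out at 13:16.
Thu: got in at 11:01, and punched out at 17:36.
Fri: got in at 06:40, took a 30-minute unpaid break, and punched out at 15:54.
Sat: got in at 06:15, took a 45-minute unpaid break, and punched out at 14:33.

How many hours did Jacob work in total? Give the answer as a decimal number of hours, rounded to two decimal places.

43.95 hours

Mon: 06:18–12:12 = 5 h 54 min; less 30 min break → 5 h 24 min
Tue: 08:38–16:21 = 7 h 43 min; less 15 min break → 7 h 28 min
Wed: 05:03–13:16 = 8 h 13 min
Thu: 11:01–17:36 = 6 h 35 min
Fri: 06:40–15:54 = 9 h 14 min; less 30 min break → 8 h 44 min
Sat: 06:15–14:33 = 8 h 18 min; less 45 min break → 7 h 33 min
Total: 5 h 24 min + 7 h 28 min + 8 h 13 min + 6 h 35 min + 8 h 44 min + 7 h 33 min = 43 h 57 min.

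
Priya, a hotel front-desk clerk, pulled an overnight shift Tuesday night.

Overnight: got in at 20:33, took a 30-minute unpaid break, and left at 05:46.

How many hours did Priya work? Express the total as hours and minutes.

8 h 43 min

Overnight: 20:33 → midnight = 3 h 27 min; midnight → 05:46 = 5 h 46 min; span 9 h 13 min; less 30 min break → 8 h 43 min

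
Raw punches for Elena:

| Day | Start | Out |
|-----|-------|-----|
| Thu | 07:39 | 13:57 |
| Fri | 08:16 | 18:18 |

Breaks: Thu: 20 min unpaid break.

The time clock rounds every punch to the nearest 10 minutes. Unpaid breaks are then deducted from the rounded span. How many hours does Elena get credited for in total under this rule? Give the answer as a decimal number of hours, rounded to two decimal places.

16.00 hours

Thu: in 07:39→07:40, out 13:57→14:00; 6 h 20 min − 20 min = 6 h 0 min
Fri: in 08:16→08:20, out 18:18→18:20; 10 h 0 min
Total credited: 16 h 0 min.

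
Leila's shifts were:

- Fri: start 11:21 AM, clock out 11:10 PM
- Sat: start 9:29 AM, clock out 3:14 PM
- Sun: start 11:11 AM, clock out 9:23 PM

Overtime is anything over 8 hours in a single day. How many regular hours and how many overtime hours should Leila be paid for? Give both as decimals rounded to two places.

Fri: 11:21 AM–11:10 PM = 11 h 49 min
Sat: 9:29 AM–3:14 PM = 5 h 45 min
Sun: 11:11 AM–9:23 PM = 10 h 12 min
Fri reg 8 h 0 min / OT 3 h 49 min; Sat reg 5 h 45 min / OT 0 h 0 min; Sun reg 8 h 0 min / OT 2 h 12 min.
Totals: regular 21 h 45 min, overtime 6 h 1 min.

Regular 21.75 hours, overtime 6.02 hours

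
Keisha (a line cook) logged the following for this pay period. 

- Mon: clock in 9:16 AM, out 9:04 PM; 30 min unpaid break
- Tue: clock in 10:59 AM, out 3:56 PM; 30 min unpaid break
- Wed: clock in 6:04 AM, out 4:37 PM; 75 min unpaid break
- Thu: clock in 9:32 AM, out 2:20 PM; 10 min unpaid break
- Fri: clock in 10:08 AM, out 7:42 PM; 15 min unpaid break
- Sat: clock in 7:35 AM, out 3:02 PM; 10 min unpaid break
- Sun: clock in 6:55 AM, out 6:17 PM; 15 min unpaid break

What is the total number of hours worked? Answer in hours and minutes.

57 h 24 min

Mon: 9:16 AM–9:04 PM = 11 h 48 min; less 30 min break → 11 h 18 min
Tue: 10:59 AM–3:56 PM = 4 h 57 min; less 30 min break → 4 h 27 min
Wed: 6:04 AM–4:37 PM = 10 h 33 min; less 75 min break → 9 h 18 min
Thu: 9:32 AM–2:20 PM = 4 h 48 min; less 10 min break → 4 h 38 min
Fri: 10:08 AM–7:42 PM = 9 h 34 min; less 15 min break → 9 h 19 min
Sat: 7:35 AM–3:02 PM = 7 h 27 min; less 10 min break → 7 h 17 min
Sun: 6:55 AM–6:17 PM = 11 h 22 min; less 15 min break → 11 h 7 min
Total: 11 h 18 min + 4 h 27 min + 9 h 18 min + 4 h 38 min + 9 h 19 min + 7 h 17 min + 11 h 7 min = 57 h 24 min.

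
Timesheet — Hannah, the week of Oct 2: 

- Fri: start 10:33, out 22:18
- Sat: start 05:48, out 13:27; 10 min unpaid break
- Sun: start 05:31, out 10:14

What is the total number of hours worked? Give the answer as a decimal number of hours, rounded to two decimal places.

23.95 hours

Fri: 10:33–22:18 = 11 h 45 min
Sat: 05:48–13:27 = 7 h 39 min; less 10 min break → 7 h 29 min
Sun: 05:31–10:14 = 4 h 43 min
Total: 11 h 45 min + 7 h 29 min + 4 h 43 min = 23 h 57 min.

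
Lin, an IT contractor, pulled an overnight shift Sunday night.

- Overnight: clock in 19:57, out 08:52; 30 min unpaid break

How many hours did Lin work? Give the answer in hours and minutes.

Overnight: 19:57 → midnight = 4 h 3 min; midnight → 08:52 = 8 h 52 min; span 12 h 55 min; less 30 min break → 12 h 25 min

12 h 25 min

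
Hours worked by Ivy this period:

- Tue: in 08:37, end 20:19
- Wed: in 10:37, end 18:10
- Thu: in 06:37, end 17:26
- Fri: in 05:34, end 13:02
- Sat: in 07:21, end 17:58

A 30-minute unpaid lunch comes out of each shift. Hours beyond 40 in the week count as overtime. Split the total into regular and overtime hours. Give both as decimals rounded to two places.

Tue: 08:37–20:19 = 11 h 42 min; less 30 min break → 11 h 12 min
Wed: 10:37–18:10 = 7 h 33 min; less 30 min break → 7 h 3 min
Thu: 06:37–17:26 = 10 h 49 min; less 30 min break → 10 h 19 min
Fri: 05:34–13:02 = 7 h 28 min; less 30 min break → 6 h 58 min
Sat: 07:21–17:58 = 10 h 37 min; less 30 min break → 10 h 7 min
Total worked: 45 h 39 min = 45.65 h.
Threshold 40 h → overtime 5 h 39 min, regular 40 h 0 min.

Regular 40.00 hours, overtime 5.65 hours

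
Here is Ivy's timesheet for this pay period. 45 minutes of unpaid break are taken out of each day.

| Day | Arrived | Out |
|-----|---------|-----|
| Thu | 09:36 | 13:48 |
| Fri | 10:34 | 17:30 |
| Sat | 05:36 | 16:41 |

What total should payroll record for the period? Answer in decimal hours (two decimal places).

Thu: 09:36–13:48 = 4 h 12 min; less 45 min break → 3 h 27 min
Fri: 10:34–17:30 = 6 h 56 min; less 45 min break → 6 h 11 min
Sat: 05:36–16:41 = 11 h 5 min; less 45 min break → 10 h 20 min
Total: 3 h 27 min + 6 h 11 min + 10 h 20 min = 19 h 58 min.

19.97 hours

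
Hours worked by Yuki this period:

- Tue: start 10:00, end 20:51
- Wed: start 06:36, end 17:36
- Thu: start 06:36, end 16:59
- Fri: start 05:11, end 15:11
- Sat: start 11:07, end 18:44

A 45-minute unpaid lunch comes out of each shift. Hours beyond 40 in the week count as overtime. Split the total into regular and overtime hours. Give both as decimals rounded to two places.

Regular 40.00 hours, overtime 6.10 hours

Tue: 10:00–20:51 = 10 h 51 min; less 45 min break → 10 h 6 min
Wed: 06:36–17:36 = 11 h 0 min; less 45 min break → 10 h 15 min
Thu: 06:36–16:59 = 10 h 23 min; less 45 min break → 9 h 38 min
Fri: 05:11–15:11 = 10 h 0 min; less 45 min break → 9 h 15 min
Sat: 11:07–18:44 = 7 h 37 min; less 45 min break → 6 h 52 min
Total worked: 46 h 6 min = 46.10 h.
Threshold 40 h → overtime 6 h 6 min, regular 40 h 0 min.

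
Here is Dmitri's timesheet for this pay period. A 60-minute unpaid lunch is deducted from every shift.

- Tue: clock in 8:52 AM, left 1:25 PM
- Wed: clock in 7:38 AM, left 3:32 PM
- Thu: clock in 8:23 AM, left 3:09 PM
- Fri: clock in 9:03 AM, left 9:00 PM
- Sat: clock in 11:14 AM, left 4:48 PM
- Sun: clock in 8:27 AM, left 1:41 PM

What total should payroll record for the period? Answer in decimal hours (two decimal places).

Tue: 8:52 AM–1:25 PM = 4 h 33 min; less 60 min break → 3 h 33 min
Wed: 7:38 AM–3:32 PM = 7 h 54 min; less 60 min break → 6 h 54 min
Thu: 8:23 AM–3:09 PM = 6 h 46 min; less 60 min break → 5 h 46 min
Fri: 9:03 AM–9:00 PM = 11 h 57 min; less 60 min break → 10 h 57 min
Sat: 11:14 AM–4:48 PM = 5 h 34 min; less 60 min break → 4 h 34 min
Sun: 8:27 AM–1:41 PM = 5 h 14 min; less 60 min break → 4 h 14 min
Total: 3 h 33 min + 6 h 54 min + 5 h 46 min + 10 h 57 min + 4 h 34 min + 4 h 14 min = 35 h 58 min.

35.97 hours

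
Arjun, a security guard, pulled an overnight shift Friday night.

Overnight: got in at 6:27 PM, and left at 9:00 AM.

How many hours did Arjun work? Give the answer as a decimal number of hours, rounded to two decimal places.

Overnight: 6:27 PM → midnight = 5 h 33 min; midnight → 9:00 AM = 9 h 0 min; span 14 h 33 min

14.55 hours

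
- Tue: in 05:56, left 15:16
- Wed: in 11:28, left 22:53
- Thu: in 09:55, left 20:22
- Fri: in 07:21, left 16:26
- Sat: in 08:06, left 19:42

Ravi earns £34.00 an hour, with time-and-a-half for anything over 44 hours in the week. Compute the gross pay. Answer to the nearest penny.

£1898.05

Tue: 05:56–15:16 = 9 h 20 min
Wed: 11:28–22:53 = 11 h 25 min
Thu: 09:55–20:22 = 10 h 27 min
Fri: 07:21–16:26 = 9 h 5 min
Sat: 08:06–19:42 = 11 h 36 min
Total worked: 51 h 53 min = 3113 min.
Regular 44 h 0 min = 2640 min at £34.00/h; overtime 7 h 53 min = 473 min at £51.00/h.
Pay = (2640 × £34.00 + 473 × £51.00) ÷ 60 = £1898.05.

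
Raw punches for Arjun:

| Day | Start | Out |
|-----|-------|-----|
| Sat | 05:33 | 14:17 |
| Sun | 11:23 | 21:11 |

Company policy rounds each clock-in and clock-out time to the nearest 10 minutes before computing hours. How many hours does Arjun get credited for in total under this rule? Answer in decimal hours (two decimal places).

18.67 hours

Sat: in 05:33→05:30, out 14:17→14:20; 8 h 50 min
Sun: in 11:23→11:20, out 21:11→21:10; 9 h 50 min
Total credited: 18 h 40 min.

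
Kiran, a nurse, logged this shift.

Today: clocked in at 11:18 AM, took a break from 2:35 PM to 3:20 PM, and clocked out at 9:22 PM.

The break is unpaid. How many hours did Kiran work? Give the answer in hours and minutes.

9 h 19 min

Today: 11:18 AM–9:22 PM = 10 h 4 min; less 45 min break → 9 h 19 min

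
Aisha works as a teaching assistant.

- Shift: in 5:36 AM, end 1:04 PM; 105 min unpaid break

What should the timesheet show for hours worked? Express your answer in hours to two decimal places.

Shift: 5:36 AM–1:04 PM = 7 h 28 min; less 105 min break → 5 h 43 min

5.72 hours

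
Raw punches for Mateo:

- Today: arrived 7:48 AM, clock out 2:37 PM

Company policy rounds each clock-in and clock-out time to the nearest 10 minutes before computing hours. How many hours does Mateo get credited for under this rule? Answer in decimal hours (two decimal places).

6.83 hours

Today: in 7:48 AM→7:50 AM, out 2:37 PM→2:40 PM; 6 h 50 min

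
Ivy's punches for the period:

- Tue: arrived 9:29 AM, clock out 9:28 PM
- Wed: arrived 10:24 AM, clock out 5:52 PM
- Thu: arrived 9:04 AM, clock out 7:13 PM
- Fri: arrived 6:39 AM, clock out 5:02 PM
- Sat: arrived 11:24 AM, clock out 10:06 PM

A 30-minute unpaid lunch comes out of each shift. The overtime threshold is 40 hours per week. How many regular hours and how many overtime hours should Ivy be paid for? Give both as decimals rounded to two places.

Regular 40.00 hours, overtime 8.18 hours

Tue: 9:29 AM–9:28 PM = 11 h 59 min; less 30 min break → 11 h 29 min
Wed: 10:24 AM–5:52 PM = 7 h 28 min; less 30 min break → 6 h 58 min
Thu: 9:04 AM–7:13 PM = 10 h 9 min; less 30 min break → 9 h 39 min
Fri: 6:39 AM–5:02 PM = 10 h 23 min; less 30 min break → 9 h 53 min
Sat: 11:24 AM–10:06 PM = 10 h 42 min; less 30 min break → 10 h 12 min
Total worked: 48 h 11 min = 48.18 h.
Threshold 40 h → overtime 8 h 11 min, regular 40 h 0 min.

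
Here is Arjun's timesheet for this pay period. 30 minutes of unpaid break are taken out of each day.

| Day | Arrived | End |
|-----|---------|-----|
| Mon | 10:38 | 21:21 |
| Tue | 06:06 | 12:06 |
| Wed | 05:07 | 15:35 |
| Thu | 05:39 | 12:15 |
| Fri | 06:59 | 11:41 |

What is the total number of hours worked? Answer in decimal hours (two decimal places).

35.98 hours

Mon: 10:38–21:21 = 10 h 43 min; less 30 min break → 10 h 13 min
Tue: 06:06–12:06 = 6 h 0 min; less 30 min break → 5 h 30 min
Wed: 05:07–15:35 = 10 h 28 min; less 30 min break → 9 h 58 min
Thu: 05:39–12:15 = 6 h 36 min; less 30 min break → 6 h 6 min
Fri: 06:59–11:41 = 4 h 42 min; less 30 min break → 4 h 12 min
Total: 10 h 13 min + 5 h 30 min + 9 h 58 min + 6 h 6 min + 4 h 12 min = 35 h 59 min.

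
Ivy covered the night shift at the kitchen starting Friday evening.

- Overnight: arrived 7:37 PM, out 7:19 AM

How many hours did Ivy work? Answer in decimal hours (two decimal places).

Overnight: 7:37 PM → midnight = 4 h 23 min; midnight → 7:19 AM = 7 h 19 min; span 11 h 42 min

11.70 hours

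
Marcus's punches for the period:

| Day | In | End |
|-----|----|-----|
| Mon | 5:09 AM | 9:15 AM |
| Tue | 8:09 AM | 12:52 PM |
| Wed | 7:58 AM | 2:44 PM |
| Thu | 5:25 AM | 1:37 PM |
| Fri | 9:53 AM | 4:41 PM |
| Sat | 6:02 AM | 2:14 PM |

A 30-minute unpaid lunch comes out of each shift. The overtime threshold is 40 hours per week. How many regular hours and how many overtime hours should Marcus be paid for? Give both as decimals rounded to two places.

Mon: 5:09 AM–9:15 AM = 4 h 6 min; less 30 min break → 3 h 36 min
Tue: 8:09 AM–12:52 PM = 4 h 43 min; less 30 min break → 4 h 13 min
Wed: 7:58 AM–2:44 PM = 6 h 46 min; less 30 min break → 6 h 16 min
Thu: 5:25 AM–1:37 PM = 8 h 12 min; less 30 min break → 7 h 42 min
Fri: 9:53 AM–4:41 PM = 6 h 48 min; less 30 min break → 6 h 18 min
Sat: 6:02 AM–2:14 PM = 8 h 12 min; less 30 min break → 7 h 42 min
Total worked: 35 h 47 min = 35.78 h.
Threshold 40 h → overtime 0 h 0 min, regular 35 h 47 min.

Regular 35.78 hours, overtime 0.00 hours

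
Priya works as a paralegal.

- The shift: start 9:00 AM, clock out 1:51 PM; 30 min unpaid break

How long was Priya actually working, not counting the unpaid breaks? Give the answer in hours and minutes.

The shift: 9:00 AM–1:51 PM = 4 h 51 min; less 30 min break → 4 h 21 min

4 h 21 min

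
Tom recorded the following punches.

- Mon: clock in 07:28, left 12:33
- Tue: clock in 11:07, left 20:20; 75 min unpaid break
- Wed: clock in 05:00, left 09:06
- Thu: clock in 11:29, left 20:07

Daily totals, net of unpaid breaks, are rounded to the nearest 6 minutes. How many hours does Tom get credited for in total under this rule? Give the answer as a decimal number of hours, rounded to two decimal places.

25.80 hours

Mon: 07:28–12:33 = 5 h 5 min → rounds to 5 h 6 min
Tue: 11:07–20:20 = 9 h 13 min − 75 min = 7 h 58 min → rounds to 8 h 0 min
Wed: 05:00–09:06 = 4 h 6 min → rounds to 4 h 6 min
Thu: 11:29–20:07 = 8 h 38 min → rounds to 8 h 36 min
Total credited: 25 h 48 min.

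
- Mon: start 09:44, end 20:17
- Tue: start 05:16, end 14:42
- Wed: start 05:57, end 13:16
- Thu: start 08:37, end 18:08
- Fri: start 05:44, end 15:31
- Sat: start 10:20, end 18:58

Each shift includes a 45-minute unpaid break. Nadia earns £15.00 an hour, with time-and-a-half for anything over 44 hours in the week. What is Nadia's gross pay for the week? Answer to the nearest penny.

£811.50

Mon: 09:44–20:17 = 10 h 33 min; less 45 min break → 9 h 48 min
Tue: 05:16–14:42 = 9 h 26 min; less 45 min break → 8 h 41 min
Wed: 05:57–13:16 = 7 h 19 min; less 45 min break → 6 h 34 min
Thu: 08:37–18:08 = 9 h 31 min; less 45 min break → 8 h 46 min
Fri: 05:44–15:31 = 9 h 47 min; less 45 min break → 9 h 2 min
Sat: 10:20–18:58 = 8 h 38 min; less 45 min break → 7 h 53 min
Total worked: 50 h 44 min = 3044 min.
Regular 44 h 0 min = 2640 min at £15.00/h; overtime 6 h 44 min = 404 min at £22.50/h.
Pay = (2640 × £15.00 + 404 × £22.50) ÷ 60 = £811.50.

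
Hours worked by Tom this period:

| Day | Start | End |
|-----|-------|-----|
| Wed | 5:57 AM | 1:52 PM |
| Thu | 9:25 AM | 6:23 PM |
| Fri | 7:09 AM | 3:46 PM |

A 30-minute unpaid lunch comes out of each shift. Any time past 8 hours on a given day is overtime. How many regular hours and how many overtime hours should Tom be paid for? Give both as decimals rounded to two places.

Regular 23.42 hours, overtime 0.58 hours

Wed: 5:57 AM–1:52 PM = 7 h 55 min; less 30 min break → 7 h 25 min
Thu: 9:25 AM–6:23 PM = 8 h 58 min; less 30 min break → 8 h 28 min
Fri: 7:09 AM–3:46 PM = 8 h 37 min; less 30 min break → 8 h 7 min
Wed reg 7 h 25 min / OT 0 h 0 min; Thu reg 8 h 0 min / OT 0 h 28 min; Fri reg 8 h 0 min / OT 0 h 7 min.
Totals: regular 23 h 25 min, overtime 0 h 35 min.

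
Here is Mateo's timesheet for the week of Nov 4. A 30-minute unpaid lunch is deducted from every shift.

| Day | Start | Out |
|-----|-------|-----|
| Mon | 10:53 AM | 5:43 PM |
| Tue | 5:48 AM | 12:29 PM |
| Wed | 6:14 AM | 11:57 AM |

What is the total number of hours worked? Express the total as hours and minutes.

17 h 44 min

Mon: 10:53 AM–5:43 PM = 6 h 50 min; less 30 min break → 6 h 20 min
Tue: 5:48 AM–12:29 PM = 6 h 41 min; less 30 min break → 6 h 11 min
Wed: 6:14 AM–11:57 AM = 5 h 43 min; less 30 min break → 5 h 13 min
Total: 6 h 20 min + 6 h 11 min + 5 h 13 min = 17 h 44 min.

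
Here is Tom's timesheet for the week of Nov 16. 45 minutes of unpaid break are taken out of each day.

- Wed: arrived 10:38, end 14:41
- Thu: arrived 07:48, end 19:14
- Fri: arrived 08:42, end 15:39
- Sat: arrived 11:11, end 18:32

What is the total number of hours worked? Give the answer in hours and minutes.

26 h 47 min

Wed: 10:38–14:41 = 4 h 3 min; less 45 min break → 3 h 18 min
Thu: 07:48–19:14 = 11 h 26 min; less 45 min break → 10 h 41 min
Fri: 08:42–15:39 = 6 h 57 min; less 45 min break → 6 h 12 min
Sat: 11:11–18:32 = 7 h 21 min; less 45 min break → 6 h 36 min
Total: 3 h 18 min + 10 h 41 min + 6 h 12 min + 6 h 36 min = 26 h 47 min.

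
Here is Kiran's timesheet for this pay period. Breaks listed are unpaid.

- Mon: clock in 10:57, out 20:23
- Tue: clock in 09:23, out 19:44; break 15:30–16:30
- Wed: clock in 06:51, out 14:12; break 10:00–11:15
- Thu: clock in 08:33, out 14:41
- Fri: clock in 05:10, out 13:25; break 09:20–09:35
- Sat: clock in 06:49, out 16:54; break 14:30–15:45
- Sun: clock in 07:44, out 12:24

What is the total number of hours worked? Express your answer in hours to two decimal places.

52.52 hours

Mon: 10:57–20:23 = 9 h 26 min
Tue: 09:23–19:44 = 10 h 21 min; less 60 min break → 9 h 21 min
Wed: 06:51–14:12 = 7 h 21 min; less 75 min break → 6 h 6 min
Thu: 08:33–14:41 = 6 h 8 min
Fri: 05:10–13:25 = 8 h 15 min; less 15 min break → 8 h 0 min
Sat: 06:49–16:54 = 10 h 5 min; less 75 min break → 8 h 50 min
Sun: 07:44–12:24 = 4 h 40 min
Total: 9 h 26 min + 9 h 21 min + 6 h 6 min + 6 h 8 min + 8 h 0 min + 8 h 50 min + 4 h 40 min = 52 h 31 min.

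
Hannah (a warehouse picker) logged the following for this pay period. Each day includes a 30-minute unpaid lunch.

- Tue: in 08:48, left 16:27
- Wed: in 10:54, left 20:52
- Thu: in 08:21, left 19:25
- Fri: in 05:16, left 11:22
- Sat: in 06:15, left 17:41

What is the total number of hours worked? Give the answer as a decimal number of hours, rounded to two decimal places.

Tue: 08:48–16:27 = 7 h 39 min; less 30 min break → 7 h 9 min
Wed: 10:54–20:52 = 9 h 58 min; less 30 min break → 9 h 28 min
Thu: 08:21–19:25 = 11 h 4 min; less 30 min break → 10 h 34 min
Fri: 05:16–11:22 = 6 h 6 min; less 30 min break → 5 h 36 min
Sat: 06:15–17:41 = 11 h 26 min; less 30 min break → 10 h 56 min
Total: 7 h 9 min + 9 h 28 min + 10 h 34 min + 5 h 36 min + 10 h 56 min = 43 h 43 min.

43.72 hours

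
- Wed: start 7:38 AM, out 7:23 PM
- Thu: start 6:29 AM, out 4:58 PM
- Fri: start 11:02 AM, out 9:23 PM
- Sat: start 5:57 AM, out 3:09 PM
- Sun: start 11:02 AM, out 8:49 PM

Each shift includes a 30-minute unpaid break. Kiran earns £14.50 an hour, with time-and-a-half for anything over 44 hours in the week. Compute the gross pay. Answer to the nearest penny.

£748.20

Wed: 7:38 AM–7:23 PM = 11 h 45 min; less 30 min break → 11 h 15 min
Thu: 6:29 AM–4:58 PM = 10 h 29 min; less 30 min break → 9 h 59 min
Fri: 11:02 AM–9:23 PM = 10 h 21 min; less 30 min break → 9 h 51 min
Sat: 5:57 AM–3:09 PM = 9 h 12 min; less 30 min break → 8 h 42 min
Sun: 11:02 AM–8:49 PM = 9 h 47 min; less 30 min break → 9 h 17 min
Total worked: 49 h 4 min = 2944 min.
Regular 44 h 0 min = 2640 min at £14.50/h; overtime 5 h 4 min = 304 min at £21.75/h.
Pay = (2640 × £14.50 + 304 × £21.75) ÷ 60 = £748.20.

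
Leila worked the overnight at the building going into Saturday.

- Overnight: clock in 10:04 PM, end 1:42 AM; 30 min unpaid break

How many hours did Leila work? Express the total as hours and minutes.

3 h 8 min

Overnight: 10:04 PM → midnight = 1 h 56 min; midnight → 1:42 AM = 1 h 42 min; span 3 h 38 min; less 30 min break → 3 h 8 min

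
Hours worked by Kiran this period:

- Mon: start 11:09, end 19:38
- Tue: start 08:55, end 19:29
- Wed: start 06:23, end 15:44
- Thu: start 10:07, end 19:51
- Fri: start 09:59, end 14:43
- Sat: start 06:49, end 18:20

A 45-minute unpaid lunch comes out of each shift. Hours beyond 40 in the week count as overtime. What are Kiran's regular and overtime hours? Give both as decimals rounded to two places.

Mon: 11:09–19:38 = 8 h 29 min; less 45 min break → 7 h 44 min
Tue: 08:55–19:29 = 10 h 34 min; less 45 min break → 9 h 49 min
Wed: 06:23–15:44 = 9 h 21 min; less 45 min break → 8 h 36 min
Thu: 10:07–19:51 = 9 h 44 min; less 45 min break → 8 h 59 min
Fri: 09:59–14:43 = 4 h 44 min; less 45 min break → 3 h 59 min
Sat: 06:49–18:20 = 11 h 31 min; less 45 min break → 10 h 46 min
Total worked: 49 h 53 min = 49.88 h.
Threshold 40 h → overtime 9 h 53 min, regular 40 h 0 min.

Regular 40.00 hours, overtime 9.88 hours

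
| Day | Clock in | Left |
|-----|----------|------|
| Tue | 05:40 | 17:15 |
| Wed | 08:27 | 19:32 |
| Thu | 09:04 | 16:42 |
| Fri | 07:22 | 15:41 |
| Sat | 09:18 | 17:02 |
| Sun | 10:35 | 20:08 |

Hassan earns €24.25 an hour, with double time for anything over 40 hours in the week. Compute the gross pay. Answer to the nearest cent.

Tue: 05:40–17:15 = 11 h 35 min
Wed: 08:27–19:32 = 11 h 5 min
Thu: 09:04–16:42 = 7 h 38 min
Fri: 07:22–15:41 = 8 h 19 min
Sat: 09:18–17:02 = 7 h 44 min
Sun: 10:35–20:08 = 9 h 33 min
Total worked: 55 h 54 min = 3354 min.
Regular 40 h 0 min = 2400 min at €24.25/h; overtime 15 h 54 min = 954 min at €48.50/h.
Pay = (2400 × €24.25 + 954 × €48.50) ÷ 60 = €1741.15.

€1741.15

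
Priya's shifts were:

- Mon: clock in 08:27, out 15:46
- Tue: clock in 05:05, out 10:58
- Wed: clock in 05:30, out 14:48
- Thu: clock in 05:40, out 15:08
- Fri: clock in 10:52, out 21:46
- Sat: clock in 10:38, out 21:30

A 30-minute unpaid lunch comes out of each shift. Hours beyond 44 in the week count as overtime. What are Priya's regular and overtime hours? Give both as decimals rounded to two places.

Regular 44.00 hours, overtime 6.73 hours

Mon: 08:27–15:46 = 7 h 19 min; less 30 min break → 6 h 49 min
Tue: 05:05–10:58 = 5 h 53 min; less 30 min break → 5 h 23 min
Wed: 05:30–14:48 = 9 h 18 min; less 30 min break → 8 h 48 min
Thu: 05:40–15:08 = 9 h 28 min; less 30 min break → 8 h 58 min
Fri: 10:52–21:46 = 10 h 54 min; less 30 min break → 10 h 24 min
Sat: 10:38–21:30 = 10 h 52 min; less 30 min break → 10 h 22 min
Total worked: 50 h 44 min = 50.73 h.
Threshold 44 h → overtime 6 h 44 min, regular 44 h 0 min.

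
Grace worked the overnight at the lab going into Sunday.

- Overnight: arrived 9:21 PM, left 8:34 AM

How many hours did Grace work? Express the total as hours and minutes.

Overnight: 9:21 PM → midnight = 2 h 39 min; midnight → 8:34 AM = 8 h 34 min; span 11 h 13 min

11 h 13 min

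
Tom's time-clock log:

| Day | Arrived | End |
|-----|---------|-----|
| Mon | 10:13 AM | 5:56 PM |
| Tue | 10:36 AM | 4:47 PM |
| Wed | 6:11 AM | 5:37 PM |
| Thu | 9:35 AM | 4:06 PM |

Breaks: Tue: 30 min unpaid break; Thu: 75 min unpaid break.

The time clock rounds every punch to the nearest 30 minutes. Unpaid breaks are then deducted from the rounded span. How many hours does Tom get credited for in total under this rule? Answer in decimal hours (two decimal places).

30.75 hours

Mon: in 10:13 AM→10:00 AM, out 5:56 PM→6:00 PM; 8 h 0 min
Tue: in 10:36 AM→10:30 AM, out 4:47 PM→5:00 PM; 6 h 30 min − 30 min = 6 h 0 min
Wed: in 6:11 AM→6:00 AM, out 5:37 PM→5:30 PM; 11 h 30 min
Thu: in 9:35 AM→9:30 AM, out 4:06 PM→4:00 PM; 6 h 30 min − 75 min = 5 h 15 min
Total credited: 30 h 45 min.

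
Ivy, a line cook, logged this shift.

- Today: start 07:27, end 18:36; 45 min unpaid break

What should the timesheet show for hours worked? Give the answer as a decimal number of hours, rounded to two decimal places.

10.40 hours

Today: 07:27–18:36 = 11 h 9 min; less 45 min break → 10 h 24 min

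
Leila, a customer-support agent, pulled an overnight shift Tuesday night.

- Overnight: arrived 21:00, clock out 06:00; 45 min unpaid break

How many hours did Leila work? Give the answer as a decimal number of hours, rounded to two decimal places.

Overnight: 21:00 → midnight = 3 h 0 min; midnight → 06:00 = 6 h 0 min; span 9 h 0 min; less 45 min break → 8 h 15 min

8.25 hours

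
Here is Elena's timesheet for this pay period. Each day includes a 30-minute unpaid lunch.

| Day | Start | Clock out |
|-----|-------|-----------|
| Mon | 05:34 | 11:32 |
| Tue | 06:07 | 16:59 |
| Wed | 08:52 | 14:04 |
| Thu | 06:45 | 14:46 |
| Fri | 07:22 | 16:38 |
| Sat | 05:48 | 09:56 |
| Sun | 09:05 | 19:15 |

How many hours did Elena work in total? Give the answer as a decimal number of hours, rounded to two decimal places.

Mon: 05:34–11:32 = 5 h 58 min; less 30 min break → 5 h 28 min
Tue: 06:07–16:59 = 10 h 52 min; less 30 min break → 10 h 22 min
Wed: 08:52–14:04 = 5 h 12 min; less 30 min break → 4 h 42 min
Thu: 06:45–14:46 = 8 h 1 min; less 30 min break → 7 h 31 min
Fri: 07:22–16:38 = 9 h 16 min; less 30 min break → 8 h 46 min
Sat: 05:48–09:56 = 4 h 8 min; less 30 min break → 3 h 38 min
Sun: 09:05–19:15 = 10 h 10 min; less 30 min break → 9 h 40 min
Total: 5 h 28 min + 10 h 22 min + 4 h 42 min + 7 h 31 min + 8 h 46 min + 3 h 38 min + 9 h 40 min = 50 h 7 min.

50.12 hours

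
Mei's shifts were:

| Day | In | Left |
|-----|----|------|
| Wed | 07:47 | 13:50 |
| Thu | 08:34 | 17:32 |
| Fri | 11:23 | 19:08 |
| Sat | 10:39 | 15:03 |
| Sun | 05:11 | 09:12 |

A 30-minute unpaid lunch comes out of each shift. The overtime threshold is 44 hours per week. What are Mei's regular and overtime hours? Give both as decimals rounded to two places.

Regular 28.68 hours, overtime 0.00 hours

Wed: 07:47–13:50 = 6 h 3 min; less 30 min break → 5 h 33 min
Thu: 08:34–17:32 = 8 h 58 min; less 30 min break → 8 h 28 min
Fri: 11:23–19:08 = 7 h 45 min; less 30 min break → 7 h 15 min
Sat: 10:39–15:03 = 4 h 24 min; less 30 min break → 3 h 54 min
Sun: 05:11–09:12 = 4 h 1 min; less 30 min break → 3 h 31 min
Total worked: 28 h 41 min = 28.68 h.
Threshold 44 h → overtime 0 h 0 min, regular 28 h 41 min.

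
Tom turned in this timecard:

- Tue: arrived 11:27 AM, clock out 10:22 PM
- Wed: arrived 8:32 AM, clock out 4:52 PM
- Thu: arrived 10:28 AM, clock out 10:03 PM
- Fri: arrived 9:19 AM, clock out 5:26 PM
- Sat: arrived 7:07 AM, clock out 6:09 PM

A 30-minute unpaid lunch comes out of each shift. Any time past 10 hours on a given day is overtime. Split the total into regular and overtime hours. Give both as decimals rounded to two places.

Regular 45.45 hours, overtime 2.03 hours

Tue: 11:27 AM–10:22 PM = 10 h 55 min; less 30 min break → 10 h 25 min
Wed: 8:32 AM–4:52 PM = 8 h 20 min; less 30 min break → 7 h 50 min
Thu: 10:28 AM–10:03 PM = 11 h 35 min; less 30 min break → 11 h 5 min
Fri: 9:19 AM–5:26 PM = 8 h 7 min; less 30 min break → 7 h 37 min
Sat: 7:07 AM–6:09 PM = 11 h 2 min; less 30 min break → 10 h 32 min
Tue reg 10 h 0 min / OT 0 h 25 min; Wed reg 7 h 50 min / OT 0 h 0 min; Thu reg 10 h 0 min / OT 1 h 5 min; Fri reg 7 h 37 min / OT 0 h 0 min; Sat reg 10 h 0 min / OT 0 h 32 min.
Totals: regular 45 h 27 min, overtime 2 h 2 min.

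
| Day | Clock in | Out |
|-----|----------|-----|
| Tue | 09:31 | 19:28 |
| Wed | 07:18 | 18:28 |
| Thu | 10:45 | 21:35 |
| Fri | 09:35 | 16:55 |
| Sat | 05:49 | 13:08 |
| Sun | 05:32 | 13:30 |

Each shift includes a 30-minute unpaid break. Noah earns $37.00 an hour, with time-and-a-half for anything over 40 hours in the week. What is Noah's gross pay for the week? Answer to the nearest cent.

$2121.95

Tue: 09:31–19:28 = 9 h 57 min; less 30 min break → 9 h 27 min
Wed: 07:18–18:28 = 11 h 10 min; less 30 min break → 10 h 40 min
Thu: 10:45–21:35 = 10 h 50 min; less 30 min break → 10 h 20 min
Fri: 09:35–16:55 = 7 h 20 min; less 30 min break → 6 h 50 min
Sat: 05:49–13:08 = 7 h 19 min; less 30 min break → 6 h 49 min
Sun: 05:32–13:30 = 7 h 58 min; less 30 min break → 7 h 28 min
Total worked: 51 h 34 min = 3094 min.
Regular 40 h 0 min = 2400 min at $37.00/h; overtime 11 h 34 min = 694 min at $55.50/h.
Pay = (2400 × $37.00 + 694 × $55.50) ÷ 60 = $2121.95.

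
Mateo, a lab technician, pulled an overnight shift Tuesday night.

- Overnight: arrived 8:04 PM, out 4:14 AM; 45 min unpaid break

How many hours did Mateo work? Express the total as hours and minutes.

7 h 25 min

Overnight: 8:04 PM → midnight = 3 h 56 min; midnight → 4:14 AM = 4 h 14 min; span 8 h 10 min; less 45 min break → 7 h 25 min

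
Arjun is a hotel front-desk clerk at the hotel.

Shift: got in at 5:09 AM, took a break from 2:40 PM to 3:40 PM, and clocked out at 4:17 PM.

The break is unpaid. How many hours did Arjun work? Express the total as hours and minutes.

Shift: 5:09 AM–4:17 PM = 11 h 8 min; less 60 min break → 10 h 8 min

10 h 8 min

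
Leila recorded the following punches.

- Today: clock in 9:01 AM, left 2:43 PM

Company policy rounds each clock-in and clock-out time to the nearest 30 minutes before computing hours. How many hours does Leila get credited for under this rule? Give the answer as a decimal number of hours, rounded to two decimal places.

Today: in 9:01 AM→9:00 AM, out 2:43 PM→2:30 PM; 5 h 30 min

5.50 hours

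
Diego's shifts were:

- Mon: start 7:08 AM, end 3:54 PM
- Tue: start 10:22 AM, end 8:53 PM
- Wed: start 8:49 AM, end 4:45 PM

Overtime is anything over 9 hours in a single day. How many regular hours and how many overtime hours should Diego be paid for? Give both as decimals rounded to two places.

Mon: 7:08 AM–3:54 PM = 8 h 46 min
Tue: 10:22 AM–8:53 PM = 10 h 31 min
Wed: 8:49 AM–4:45 PM = 7 h 56 min
Mon reg 8 h 46 min / OT 0 h 0 min; Tue reg 9 h 0 min / OT 1 h 31 min; Wed reg 7 h 56 min / OT 0 h 0 min.
Totals: regular 25 h 42 min, overtime 1 h 31 min.

Regular 25.70 hours, overtime 1.52 hours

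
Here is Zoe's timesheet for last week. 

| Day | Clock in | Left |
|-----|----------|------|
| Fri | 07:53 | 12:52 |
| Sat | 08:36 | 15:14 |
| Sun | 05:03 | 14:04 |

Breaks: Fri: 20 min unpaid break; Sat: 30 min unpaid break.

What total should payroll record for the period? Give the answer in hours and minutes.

Fri: 07:53–12:52 = 4 h 59 min; less 20 min break → 4 h 39 min
Sat: 08:36–15:14 = 6 h 38 min; less 30 min break → 6 h 8 min
Sun: 05:03–14:04 = 9 h 1 min
Total: 4 h 39 min + 6 h 8 min + 9 h 1 min = 19 h 48 min.

19 h 48 min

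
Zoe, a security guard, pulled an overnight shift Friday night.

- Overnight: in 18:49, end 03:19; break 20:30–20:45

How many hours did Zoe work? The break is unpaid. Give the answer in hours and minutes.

Overnight: 18:49 → midnight = 5 h 11 min; midnight → 03:19 = 3 h 19 min; span 8 h 30 min; less 15 min break → 8 h 15 min

8 h 15 min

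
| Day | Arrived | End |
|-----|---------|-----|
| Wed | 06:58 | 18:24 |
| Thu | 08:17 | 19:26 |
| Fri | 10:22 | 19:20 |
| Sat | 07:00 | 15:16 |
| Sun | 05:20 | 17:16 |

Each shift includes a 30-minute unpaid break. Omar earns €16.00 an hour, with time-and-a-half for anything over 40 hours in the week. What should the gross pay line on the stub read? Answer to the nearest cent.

Wed: 06:58–18:24 = 11 h 26 min; less 30 min break → 10 h 56 min
Thu: 08:17–19:26 = 11 h 9 min; less 30 min break → 10 h 39 min
Fri: 10:22–19:20 = 8 h 58 min; less 30 min break → 8 h 28 min
Sat: 07:00–15:16 = 8 h 16 min; less 30 min break → 7 h 46 min
Sun: 05:20–17:16 = 11 h 56 min; less 30 min break → 11 h 26 min
Total worked: 49 h 15 min = 2955 min.
Regular 40 h 0 min = 2400 min at €16.00/h; overtime 9 h 15 min = 555 min at €24.00/h.
Pay = (2400 × €16.00 + 555 × €24.00) ÷ 60 = €862.00.

€862.00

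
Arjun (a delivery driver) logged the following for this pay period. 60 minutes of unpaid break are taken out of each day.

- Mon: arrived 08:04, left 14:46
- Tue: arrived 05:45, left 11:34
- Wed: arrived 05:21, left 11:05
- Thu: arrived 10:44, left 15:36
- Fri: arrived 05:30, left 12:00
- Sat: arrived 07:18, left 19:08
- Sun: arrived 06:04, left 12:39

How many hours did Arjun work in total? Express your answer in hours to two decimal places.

41.03 hours

Mon: 08:04–14:46 = 6 h 42 min; less 60 min break → 5 h 42 min
Tue: 05:45–11:34 = 5 h 49 min; less 60 min break → 4 h 49 min
Wed: 05:21–11:05 = 5 h 44 min; less 60 min break → 4 h 44 min
Thu: 10:44–15:36 = 4 h 52 min; less 60 min break → 3 h 52 min
Fri: 05:30–12:00 = 6 h 30 min; less 60 min break → 5 h 30 min
Sat: 07:18–19:08 = 11 h 50 min; less 60 min break → 10 h 50 min
Sun: 06:04–12:39 = 6 h 35 min; less 60 min break → 5 h 35 min
Total: 5 h 42 min + 4 h 49 min + 4 h 44 min + 3 h 52 min + 5 h 30 min + 10 h 50 min + 5 h 35 min = 41 h 2 min.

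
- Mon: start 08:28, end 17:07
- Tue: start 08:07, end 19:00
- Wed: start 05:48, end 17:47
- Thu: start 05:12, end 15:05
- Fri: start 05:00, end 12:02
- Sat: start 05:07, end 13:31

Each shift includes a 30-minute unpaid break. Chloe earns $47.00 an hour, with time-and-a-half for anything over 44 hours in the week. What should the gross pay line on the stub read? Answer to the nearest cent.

$2761.25

Mon: 08:28–17:07 = 8 h 39 min; less 30 min break → 8 h 9 min
Tue: 08:07–19:00 = 10 h 53 min; less 30 min break → 10 h 23 min
Wed: 05:48–17:47 = 11 h 59 min; less 30 min break → 11 h 29 min
Thu: 05:12–15:05 = 9 h 53 min; less 30 min break → 9 h 23 min
Fri: 05:00–12:02 = 7 h 2 min; less 30 min break → 6 h 32 min
Sat: 05:07–13:31 = 8 h 24 min; less 30 min break → 7 h 54 min
Total worked: 53 h 50 min = 3230 min.
Regular 44 h 0 min = 2640 min at $47.00/h; overtime 9 h 50 min = 590 min at $70.50/h.
Pay = (2640 × $47.00 + 590 × $70.50) ÷ 60 = $2761.25.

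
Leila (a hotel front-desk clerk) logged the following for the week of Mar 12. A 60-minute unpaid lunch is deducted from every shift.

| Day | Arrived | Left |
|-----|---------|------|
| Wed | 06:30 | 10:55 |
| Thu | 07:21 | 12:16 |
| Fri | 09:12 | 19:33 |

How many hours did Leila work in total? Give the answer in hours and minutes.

16 h 41 min

Wed: 06:30–10:55 = 4 h 25 min; less 60 min break → 3 h 25 min
Thu: 07:21–12:16 = 4 h 55 min; less 60 min break → 3 h 55 min
Fri: 09:12–19:33 = 10 h 21 min; less 60 min break → 9 h 21 min
Total: 3 h 25 min + 3 h 55 min + 9 h 21 min = 16 h 41 min.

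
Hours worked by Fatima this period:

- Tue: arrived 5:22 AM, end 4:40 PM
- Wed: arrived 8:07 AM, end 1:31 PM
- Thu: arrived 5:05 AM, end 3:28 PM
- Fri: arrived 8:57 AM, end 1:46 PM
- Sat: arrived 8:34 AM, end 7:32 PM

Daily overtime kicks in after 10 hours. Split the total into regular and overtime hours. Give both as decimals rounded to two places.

Tue: 5:22 AM–4:40 PM = 11 h 18 min
Wed: 8:07 AM–1:31 PM = 5 h 24 min
Thu: 5:05 AM–3:28 PM = 10 h 23 min
Fri: 8:57 AM–1:46 PM = 4 h 49 min
Sat: 8:34 AM–7:32 PM = 10 h 58 min
Tue reg 10 h 0 min / OT 1 h 18 min; Wed reg 5 h 24 min / OT 0 h 0 min; Thu reg 10 h 0 min / OT 0 h 23 min; Fri reg 4 h 49 min / OT 0 h 0 min; Sat reg 10 h 0 min / OT 0 h 58 min.
Totals: regular 40 h 13 min, overtime 2 h 39 min.

Regular 40.22 hours, overtime 2.65 hours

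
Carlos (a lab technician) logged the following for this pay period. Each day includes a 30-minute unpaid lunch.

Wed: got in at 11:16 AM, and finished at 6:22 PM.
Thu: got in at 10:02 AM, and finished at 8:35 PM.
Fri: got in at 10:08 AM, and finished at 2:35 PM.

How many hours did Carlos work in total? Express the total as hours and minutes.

Wed: 11:16 AM–6:22 PM = 7 h 6 min; less 30 min break → 6 h 36 min
Thu: 10:02 AM–8:35 PM = 10 h 33 min; less 30 min break → 10 h 3 min
Fri: 10:08 AM–2:35 PM = 4 h 27 min; less 30 min break → 3 h 57 min
Total: 6 h 36 min + 10 h 3 min + 3 h 57 min = 20 h 36 min.

20 h 36 min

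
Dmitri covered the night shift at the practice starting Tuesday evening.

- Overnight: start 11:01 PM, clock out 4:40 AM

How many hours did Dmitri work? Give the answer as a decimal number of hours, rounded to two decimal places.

Overnight: 11:01 PM → midnight = 0 h 59 min; midnight → 4:40 AM = 4 h 40 min; span 5 h 39 min

5.65 hours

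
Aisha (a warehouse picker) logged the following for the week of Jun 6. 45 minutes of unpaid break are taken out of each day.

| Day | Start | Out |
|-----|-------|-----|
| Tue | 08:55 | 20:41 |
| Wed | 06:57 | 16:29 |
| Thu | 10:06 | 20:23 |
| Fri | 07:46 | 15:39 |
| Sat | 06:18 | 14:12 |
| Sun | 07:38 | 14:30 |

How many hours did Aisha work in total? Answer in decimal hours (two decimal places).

49.73 hours

Tue: 08:55–20:41 = 11 h 46 min; less 45 min break → 11 h 1 min
Wed: 06:57–16:29 = 9 h 32 min; less 45 min break → 8 h 47 min
Thu: 10:06–20:23 = 10 h 17 min; less 45 min break → 9 h 32 min
Fri: 07:46–15:39 = 7 h 53 min; less 45 min break → 7 h 8 min
Sat: 06:18–14:12 = 7 h 54 min; less 45 min break → 7 h 9 min
Sun: 07:38–14:30 = 6 h 52 min; less 45 min break → 6 h 7 min
Total: 11 h 1 min + 8 h 47 min + 9 h 32 min + 7 h 8 min + 7 h 9 min + 6 h 7 min = 49 h 44 min.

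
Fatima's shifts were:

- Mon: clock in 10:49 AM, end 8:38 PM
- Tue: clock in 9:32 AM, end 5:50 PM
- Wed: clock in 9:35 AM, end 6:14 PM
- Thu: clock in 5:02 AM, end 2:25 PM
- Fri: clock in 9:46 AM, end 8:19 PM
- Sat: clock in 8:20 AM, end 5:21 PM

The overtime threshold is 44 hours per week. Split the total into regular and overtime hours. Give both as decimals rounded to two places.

Mon: 10:49 AM–8:38 PM = 9 h 49 min
Tue: 9:32 AM–5:50 PM = 8 h 18 min
Wed: 9:35 AM–6:14 PM = 8 h 39 min
Thu: 5:02 AM–2:25 PM = 9 h 23 min
Fri: 9:46 AM–8:19 PM = 10 h 33 min
Sat: 8:20 AM–5:21 PM = 9 h 1 min
Total worked: 55 h 43 min = 55.72 h.
Threshold 44 h → overtime 11 h 43 min, regular 44 h 0 min.

Regular 44.00 hours, overtime 11.72 hours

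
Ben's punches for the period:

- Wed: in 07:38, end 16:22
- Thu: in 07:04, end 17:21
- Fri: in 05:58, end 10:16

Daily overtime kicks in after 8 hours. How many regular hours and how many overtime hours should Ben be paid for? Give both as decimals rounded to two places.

Wed: 07:38–16:22 = 8 h 44 min
Thu: 07:04–17:21 = 10 h 17 min
Fri: 05:58–10:16 = 4 h 18 min
Wed reg 8 h 0 min / OT 0 h 44 min; Thu reg 8 h 0 min / OT 2 h 17 min; Fri reg 4 h 18 min / OT 0 h 0 min.
Totals: regular 20 h 18 min, overtime 3 h 1 min.

Regular 20.30 hours, overtime 3.02 hours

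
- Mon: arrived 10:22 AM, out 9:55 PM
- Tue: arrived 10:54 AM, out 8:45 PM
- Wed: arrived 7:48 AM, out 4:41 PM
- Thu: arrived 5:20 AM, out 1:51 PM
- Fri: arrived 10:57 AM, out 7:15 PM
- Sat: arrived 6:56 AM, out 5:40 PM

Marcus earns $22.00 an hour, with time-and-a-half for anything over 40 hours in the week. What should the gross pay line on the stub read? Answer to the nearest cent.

Mon: 10:22 AM–9:55 PM = 11 h 33 min
Tue: 10:54 AM–8:45 PM = 9 h 51 min
Wed: 7:48 AM–4:41 PM = 8 h 53 min
Thu: 5:20 AM–1:51 PM = 8 h 31 min
Fri: 10:57 AM–7:15 PM = 8 h 18 min
Sat: 6:56 AM–5:40 PM = 10 h 44 min
Total worked: 57 h 50 min = 3470 min.
Regular 40 h 0 min = 2400 min at $22.00/h; overtime 17 h 50 min = 1070 min at $33.00/h.
Pay = (2400 × $22.00 + 1070 × $33.00) ÷ 60 = $1468.50.

$1468.50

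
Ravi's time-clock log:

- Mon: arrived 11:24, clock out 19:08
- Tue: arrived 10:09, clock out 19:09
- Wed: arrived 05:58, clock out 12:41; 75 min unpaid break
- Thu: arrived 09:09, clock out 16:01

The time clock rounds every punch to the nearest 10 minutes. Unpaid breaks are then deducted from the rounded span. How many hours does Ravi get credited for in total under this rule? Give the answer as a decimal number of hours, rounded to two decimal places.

29.08 hours

Mon: in 11:24→11:20, out 19:08→19:10; 7 h 50 min
Tue: in 10:09→10:10, out 19:09→19:10; 9 h 0 min
Wed: in 05:58→06:00, out 12:41→12:40; 6 h 40 min − 75 min = 5 h 25 min
Thu: in 09:09→09:10, out 16:01→16:00; 6 h 50 min
Total credited: 29 h 5 min.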